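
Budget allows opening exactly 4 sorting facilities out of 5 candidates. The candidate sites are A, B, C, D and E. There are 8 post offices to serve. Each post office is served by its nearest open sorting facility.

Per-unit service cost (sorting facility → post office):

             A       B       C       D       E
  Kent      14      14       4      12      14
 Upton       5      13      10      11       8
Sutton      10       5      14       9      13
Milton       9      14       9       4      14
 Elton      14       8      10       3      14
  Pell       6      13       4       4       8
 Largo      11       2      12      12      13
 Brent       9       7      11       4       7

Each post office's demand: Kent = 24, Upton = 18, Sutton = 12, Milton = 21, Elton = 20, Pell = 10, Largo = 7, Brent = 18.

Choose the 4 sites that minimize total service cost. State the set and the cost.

Choose A, B, C and D; total service cost 516.

With exactly 4 open, each post office uses its cheapest among the chosen.
{A, B, C, D}: Kent→C 4·24=96, Upton→A 5·18=90, Sutton→B 5·12=60, Milton→D 4·21=84, Elton→D 3·20=60, Pell→C 4·10=40, Largo→B 2·7=14, Brent→D 4·18=72. Service cost 516.
{B, C, D, E}: service cost 570
{A, C, D, E}: service cost 627
Among all 5 size-4 choices, {A, B, C, D} is lowest.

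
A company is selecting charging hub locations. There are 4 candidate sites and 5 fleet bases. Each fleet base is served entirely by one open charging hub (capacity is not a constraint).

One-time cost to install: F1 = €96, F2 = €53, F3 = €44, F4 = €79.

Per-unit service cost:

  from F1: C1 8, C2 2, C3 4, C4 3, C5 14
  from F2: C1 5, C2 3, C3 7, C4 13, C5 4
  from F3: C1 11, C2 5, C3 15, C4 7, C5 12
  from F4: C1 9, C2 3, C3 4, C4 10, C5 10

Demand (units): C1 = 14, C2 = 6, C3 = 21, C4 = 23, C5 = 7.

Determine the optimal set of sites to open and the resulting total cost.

For any fixed open set, each fleet base goes to its cheapest open site; total = fixed + service.
{F1, F2}: C1→F2 5·14=70, C2→F1 2·6=12, C3→F1 4·21=84, C4→F1 3·23=69, C5→F2 4·7=28. Service 263; fixed 149; total 412.
{F1, F2, F3}: service 263 + fixed 193 = 456
{F1}: C1→F1 8·14=112, C2→F1 2·6=12, C3→F1 4·21=84, C4→F1 3·23=69, C5→F1 14·7=98. Service 375; fixed 96; total 471.
{F1, F2, F3, F4}: service 263 + fixed 272 = 535
No other subset beats 412.

Open F1 and F2; minimum total cost 412.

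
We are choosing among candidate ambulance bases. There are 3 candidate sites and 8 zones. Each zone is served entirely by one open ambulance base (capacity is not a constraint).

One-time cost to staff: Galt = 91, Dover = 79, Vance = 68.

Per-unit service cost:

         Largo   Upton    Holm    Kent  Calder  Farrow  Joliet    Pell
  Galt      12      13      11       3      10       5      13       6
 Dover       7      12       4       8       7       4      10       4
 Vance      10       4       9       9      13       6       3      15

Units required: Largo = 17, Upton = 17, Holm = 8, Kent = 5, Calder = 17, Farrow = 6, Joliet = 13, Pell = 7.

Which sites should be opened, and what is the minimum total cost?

For any fixed open set, each zone goes to its cheapest open site; total = fixed + service.
{Dover, Vance}: Largo→Dover 7·17=119, Upton→Vance 4·17=68, Holm→Dover 4·8=32, Kent→Dover 8·5=40, Calder→Dover 7·17=119, Farrow→Dover 4·6=24, Joliet→Vance 3·13=39, Pell→Dover 4·7=28. Service 469; fixed 147; total 616.
{Galt, Dover, Vance}: Largo→Dover 7·17=119, Upton→Vance 4·17=68, Holm→Dover 4·8=32, Kent→Galt 3·5=15, Calder→Dover 7·17=119, Farrow→Dover 4·6=24, Joliet→Vance 3·13=39, Pell→Dover 4·7=28. Service 444; fixed 238; total 682.
{Galt, Vance}: service 606 + fixed 159 = 765
{Vance}: service 756 + fixed 68 = 824
(All 7 nonempty subsets were checked; Dover and Vance is lowest.)

Open Dover and Vance; minimum total cost 616.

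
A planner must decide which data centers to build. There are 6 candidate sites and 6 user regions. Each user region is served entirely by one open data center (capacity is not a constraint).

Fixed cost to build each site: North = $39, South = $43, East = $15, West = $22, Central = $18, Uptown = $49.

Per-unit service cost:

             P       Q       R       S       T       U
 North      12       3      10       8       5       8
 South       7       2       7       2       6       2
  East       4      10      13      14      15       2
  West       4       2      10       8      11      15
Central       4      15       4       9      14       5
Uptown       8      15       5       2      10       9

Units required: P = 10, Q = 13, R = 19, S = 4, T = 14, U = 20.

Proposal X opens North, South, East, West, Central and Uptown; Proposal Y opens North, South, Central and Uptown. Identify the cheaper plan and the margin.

Proposal Y is cheaper by 37.

Proposal X: {North, South, East, West, Central, Uptown}: P→East 4·10=40, Q→South 2·13=26, R→Central 4·19=76, S→South 2·4=8, T→North 5·14=70, U→South 2·20=40. Service 260; fixed 186; total 446.
Proposal Y: {North, South, Central, Uptown}: P→Central 4·10=40, Q→South 2·13=26, R→Central 4·19=76, S→South 2·4=8, T→North 5·14=70, U→South 2·20=40. Service 260; fixed 149; total 409.
Difference: |446 − 409| = 37.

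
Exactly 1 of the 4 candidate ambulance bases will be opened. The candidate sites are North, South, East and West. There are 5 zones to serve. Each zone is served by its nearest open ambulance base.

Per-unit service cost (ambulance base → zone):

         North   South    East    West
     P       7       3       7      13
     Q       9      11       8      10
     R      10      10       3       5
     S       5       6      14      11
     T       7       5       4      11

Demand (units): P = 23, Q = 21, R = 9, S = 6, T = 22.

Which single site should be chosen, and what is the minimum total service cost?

With exactly 1 open, each zone uses its cheapest among the chosen.
{East}: P→East 7·23=161, Q→East 8·21=168, R→East 3·9=27, S→East 14·6=84, T→East 4·22=88. Service cost 528.
{South}: service cost 536
{North}: service cost 624
Among all 4 size-1 choices, {East} is lowest.

Choose East only; total service cost 528.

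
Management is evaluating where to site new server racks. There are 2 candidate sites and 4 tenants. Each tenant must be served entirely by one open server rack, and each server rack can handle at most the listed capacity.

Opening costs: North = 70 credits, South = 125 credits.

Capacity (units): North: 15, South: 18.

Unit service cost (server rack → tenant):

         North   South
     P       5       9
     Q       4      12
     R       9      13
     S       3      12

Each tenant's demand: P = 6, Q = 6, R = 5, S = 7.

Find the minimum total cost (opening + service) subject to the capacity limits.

Open {North, South}: P→South 9·6=54, Q→North 4·6=24, R→South 13·5=65, S→North 3·7=21.
Loads: North carries 13/15, South carries 11/18. Service 164; fixed 195; total 359.
Next best feasible plan costs 383.

Minimum total cost: 359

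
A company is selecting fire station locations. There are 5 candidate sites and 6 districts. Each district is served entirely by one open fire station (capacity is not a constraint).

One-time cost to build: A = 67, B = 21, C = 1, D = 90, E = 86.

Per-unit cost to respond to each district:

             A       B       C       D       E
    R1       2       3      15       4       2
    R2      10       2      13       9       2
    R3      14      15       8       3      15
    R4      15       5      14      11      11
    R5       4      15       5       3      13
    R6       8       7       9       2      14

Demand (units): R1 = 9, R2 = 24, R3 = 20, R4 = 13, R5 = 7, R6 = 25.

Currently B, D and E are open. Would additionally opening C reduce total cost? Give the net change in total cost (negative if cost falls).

Current service cost with {B, D, E}: 262.
Adding C: each district re-picks its cheapest; new service cost 262, saving 0.
Extra fixed cost: 1. Net change = 1 − 0 = 1.
(Totals: 459 → 460.)

No — net change +1 (cost rises by 1).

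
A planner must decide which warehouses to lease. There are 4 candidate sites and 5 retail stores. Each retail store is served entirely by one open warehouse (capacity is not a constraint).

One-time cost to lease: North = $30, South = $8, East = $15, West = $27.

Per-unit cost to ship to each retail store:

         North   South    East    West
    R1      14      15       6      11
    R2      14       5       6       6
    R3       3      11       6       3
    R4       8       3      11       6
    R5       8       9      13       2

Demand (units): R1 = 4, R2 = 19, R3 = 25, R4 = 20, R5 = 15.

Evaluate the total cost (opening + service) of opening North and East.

Total cost: 538

Each retail store is assigned to its cheapest site among the open ones.
{North, East}: R1→East 6·4=24, R2→East 6·19=114, R3→North 3·25=75, R4→North 8·20=160, R5→North 8·15=120. Service 493; fixed 45; total 538.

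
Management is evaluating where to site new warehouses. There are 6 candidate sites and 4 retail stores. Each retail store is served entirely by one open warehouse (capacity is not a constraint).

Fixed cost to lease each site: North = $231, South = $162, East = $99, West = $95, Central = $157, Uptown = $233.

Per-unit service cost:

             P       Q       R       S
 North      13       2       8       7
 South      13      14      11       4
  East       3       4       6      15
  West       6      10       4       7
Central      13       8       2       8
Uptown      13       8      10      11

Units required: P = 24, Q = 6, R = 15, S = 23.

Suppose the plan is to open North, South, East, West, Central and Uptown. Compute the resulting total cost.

Total cost: 1183

Each retail store is assigned to its cheapest site among the open ones.
{North, South, East, West, Central, Uptown}: P→East 3·24=72, Q→North 2·6=12, R→Central 2·15=30, S→South 4·23=92. Service 206; fixed 977; total 1183.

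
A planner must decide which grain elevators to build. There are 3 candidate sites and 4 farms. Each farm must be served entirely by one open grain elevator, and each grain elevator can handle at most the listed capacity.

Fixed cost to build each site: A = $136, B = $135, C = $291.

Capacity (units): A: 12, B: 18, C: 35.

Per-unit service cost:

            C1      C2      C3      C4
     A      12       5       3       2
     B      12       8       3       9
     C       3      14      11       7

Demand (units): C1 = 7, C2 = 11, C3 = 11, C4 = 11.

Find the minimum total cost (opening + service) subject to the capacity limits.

Minimum total cost: 701

Open {A, C}: C1→C 3·7=21, C2→A 5·11=55, C3→C 11·11=121, C4→C 7·11=77.
Loads: A carries 11/12, C carries 29/35. Service 274; fixed 427; total 701.
Next best feasible plan costs 711.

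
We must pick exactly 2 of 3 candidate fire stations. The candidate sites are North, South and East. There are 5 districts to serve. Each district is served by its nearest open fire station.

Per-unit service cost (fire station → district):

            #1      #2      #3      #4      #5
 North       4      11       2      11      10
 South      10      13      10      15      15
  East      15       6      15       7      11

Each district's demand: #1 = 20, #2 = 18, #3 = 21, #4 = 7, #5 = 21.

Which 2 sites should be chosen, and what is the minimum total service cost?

Choose North and East; total service cost 489.

With exactly 2 open, each district uses its cheapest among the chosen.
{North, East}: #1→North 4·20=80, #2→East 6·18=108, #3→North 2·21=42, #4→East 7·7=49, #5→North 10·21=210. Service cost 489.
{North, South}: service cost 607
{South, East}: service cost 798
Among all 3 size-2 choices, {North, East} is lowest.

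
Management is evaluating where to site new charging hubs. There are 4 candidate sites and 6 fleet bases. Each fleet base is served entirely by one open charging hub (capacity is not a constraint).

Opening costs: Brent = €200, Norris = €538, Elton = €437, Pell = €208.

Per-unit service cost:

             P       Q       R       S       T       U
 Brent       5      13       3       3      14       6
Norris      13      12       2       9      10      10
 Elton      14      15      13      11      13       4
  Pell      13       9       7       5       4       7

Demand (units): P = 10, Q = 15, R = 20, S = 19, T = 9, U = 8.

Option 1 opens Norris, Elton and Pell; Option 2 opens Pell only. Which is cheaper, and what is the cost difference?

Option 1: {Norris, Elton, Pell}: P→Norris 13·10=130, Q→Pell 9·15=135, R→Norris 2·20=40, S→Pell 5·19=95, T→Pell 4·9=36, U→Elton 4·8=32. Service 468; fixed 1183; total 1651.
Option 2: {Pell}: P→Pell 13·10=130, Q→Pell 9·15=135, R→Pell 7·20=140, S→Pell 5·19=95, T→Pell 4·9=36, U→Pell 7·8=56. Service 592; fixed 208; total 800.
Difference: |1651 − 800| = 851.

Option 2 is cheaper by 851.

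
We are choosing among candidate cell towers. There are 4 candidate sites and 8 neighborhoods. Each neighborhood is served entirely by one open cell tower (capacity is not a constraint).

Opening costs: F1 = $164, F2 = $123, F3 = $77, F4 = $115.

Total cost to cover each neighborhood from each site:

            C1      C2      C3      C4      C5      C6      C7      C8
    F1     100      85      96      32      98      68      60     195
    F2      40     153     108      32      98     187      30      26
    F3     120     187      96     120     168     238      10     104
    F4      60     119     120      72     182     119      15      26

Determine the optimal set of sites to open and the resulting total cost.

Open F1 and F4; minimum total cost 759.

For any fixed open set, each neighborhood goes to its cheapest open site; total = fixed + service.
{F1, F4}: C1→F4 60, C2→F1 85, C3→F1 96, C4→F1 32, C5→F1 98, C6→F1 68, C7→F4 15, C8→F4 26. Service 480; fixed 279; total 759.
{F1, F2}: service 475 + fixed 287 = 762
{F2, F4}: C1→F2 40, C2→F4 119, C3→F2 108, C4→F2 32, C5→F2 98, C6→F4 119, C7→F4 15, C8→F2 26. Service 557; fixed 238; total 795.
{F1, F2, F3, F4}: service 455 + fixed 479 = 934
(All 15 nonempty subsets were checked; F1 and F4 is lowest.)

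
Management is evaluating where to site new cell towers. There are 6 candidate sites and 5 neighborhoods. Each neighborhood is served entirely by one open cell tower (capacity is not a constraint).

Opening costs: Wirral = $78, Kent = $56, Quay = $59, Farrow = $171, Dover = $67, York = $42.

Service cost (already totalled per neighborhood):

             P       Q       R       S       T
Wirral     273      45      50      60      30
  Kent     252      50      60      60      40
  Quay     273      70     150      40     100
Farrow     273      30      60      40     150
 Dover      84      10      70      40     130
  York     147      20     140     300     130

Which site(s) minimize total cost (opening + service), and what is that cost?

Open Kent and Dover; minimum total cost 357.

For any fixed open set, each neighborhood goes to its cheapest open site; total = fixed + service.
{Kent, Dover}: P→Dover 84, Q→Dover 10, R→Kent 60, S→Dover 40, T→Kent 40. Service 234; fixed 123; total 357.
{Wirral, Dover}: service 214 + fixed 145 = 359
{Kent, Dover, York}: P→Dover 84, Q→Dover 10, R→Kent 60, S→Dover 40, T→Kent 40. Service 234; fixed 165; total 399.
{Wirral, Kent, Quay, Farrow, Dover, York}: P→Dover 84, Q→Dover 10, R→Wirral 50, S→Quay 40, T→Wirral 30. Service 214; fixed 473; total 687.
No other subset beats 357.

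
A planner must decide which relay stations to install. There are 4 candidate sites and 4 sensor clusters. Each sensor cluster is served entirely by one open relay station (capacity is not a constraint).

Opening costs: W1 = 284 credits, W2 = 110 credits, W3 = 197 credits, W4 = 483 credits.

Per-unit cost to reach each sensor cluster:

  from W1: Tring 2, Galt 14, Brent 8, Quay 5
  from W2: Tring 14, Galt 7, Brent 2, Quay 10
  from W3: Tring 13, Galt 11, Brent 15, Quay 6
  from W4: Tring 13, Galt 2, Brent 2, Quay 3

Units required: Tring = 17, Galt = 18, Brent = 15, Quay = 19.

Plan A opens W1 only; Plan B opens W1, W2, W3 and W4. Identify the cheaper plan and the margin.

Plan A: {W1}: Tring→W1 2·17=34, Galt→W1 14·18=252, Brent→W1 8·15=120, Quay→W1 5·19=95. Service 501; fixed 284; total 785.
Plan B: {W1, W2, W3, W4}: Tring→W1 2·17=34, Galt→W4 2·18=36, Brent→W2 2·15=30, Quay→W4 3·19=57. Service 157; fixed 1074; total 1231.
Difference: |785 − 1231| = 446.

Plan A is cheaper by 446.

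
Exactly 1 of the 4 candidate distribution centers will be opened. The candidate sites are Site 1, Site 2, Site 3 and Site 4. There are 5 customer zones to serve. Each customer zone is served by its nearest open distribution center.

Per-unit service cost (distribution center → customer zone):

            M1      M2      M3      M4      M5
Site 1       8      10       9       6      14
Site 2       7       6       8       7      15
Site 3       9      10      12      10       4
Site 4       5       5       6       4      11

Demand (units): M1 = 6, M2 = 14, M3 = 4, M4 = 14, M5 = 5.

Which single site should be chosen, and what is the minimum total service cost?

Choose Site 4 only; total service cost 235.

With exactly 1 open, each customer zone uses its cheapest among the chosen.
{Site 4}: M1→Site 4 5·6=30, M2→Site 4 5·14=70, M3→Site 4 6·4=24, M4→Site 4 4·14=56, M5→Site 4 11·5=55. Service cost 235.
{Site 2}: service cost 331
{Site 1}: service cost 378
Among all 4 size-1 choices, {Site 4} is lowest.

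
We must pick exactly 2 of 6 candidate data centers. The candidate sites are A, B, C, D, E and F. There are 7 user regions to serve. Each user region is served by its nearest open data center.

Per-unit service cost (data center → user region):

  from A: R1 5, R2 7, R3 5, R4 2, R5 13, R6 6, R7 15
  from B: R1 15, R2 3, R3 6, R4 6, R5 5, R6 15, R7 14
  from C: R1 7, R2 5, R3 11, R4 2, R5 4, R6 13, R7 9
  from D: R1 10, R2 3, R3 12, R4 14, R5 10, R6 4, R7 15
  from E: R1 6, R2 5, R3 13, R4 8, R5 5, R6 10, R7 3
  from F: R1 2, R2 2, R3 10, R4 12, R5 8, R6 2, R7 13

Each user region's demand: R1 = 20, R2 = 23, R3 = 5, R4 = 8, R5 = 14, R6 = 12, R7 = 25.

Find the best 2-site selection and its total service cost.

Choose E and F; total service cost 369.

With exactly 2 open, each user region uses its cheapest among the chosen.
{E, F}: R1→F 2·20=40, R2→F 2·23=46, R3→F 10·5=50, R4→E 8·8=64, R5→E 5·14=70, R6→F 2·12=24, R7→E 3·25=75. Service cost 369.
{C, F}: service cost 457
{A, E}: service cost 473
Among all 15 size-2 choices, {E, F} is lowest.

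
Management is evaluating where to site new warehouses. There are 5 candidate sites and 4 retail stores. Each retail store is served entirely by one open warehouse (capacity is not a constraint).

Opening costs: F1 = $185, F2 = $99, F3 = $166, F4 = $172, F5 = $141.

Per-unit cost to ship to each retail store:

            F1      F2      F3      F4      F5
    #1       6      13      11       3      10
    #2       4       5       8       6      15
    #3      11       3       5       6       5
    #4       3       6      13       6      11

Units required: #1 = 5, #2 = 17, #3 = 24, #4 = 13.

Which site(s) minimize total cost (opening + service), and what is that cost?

Open F2 only; minimum total cost 399.

For any fixed open set, each retail store goes to its cheapest open site; total = fixed + service.
{F2}: #1→F2 13·5=65, #2→F2 5·17=85, #3→F2 3·24=72, #4→F2 6·13=78. Service 300; fixed 99; total 399.
{F1, F2}: service 209 + fixed 284 = 493
{F4}: service 339 + fixed 172 = 511
{F1, F2, F3, F4, F5}: #1→F4 3·5=15, #2→F1 4·17=68, #3→F2 3·24=72, #4→F1 3·13=39. Service 194; fixed 763; total 957.
No other subset beats 399.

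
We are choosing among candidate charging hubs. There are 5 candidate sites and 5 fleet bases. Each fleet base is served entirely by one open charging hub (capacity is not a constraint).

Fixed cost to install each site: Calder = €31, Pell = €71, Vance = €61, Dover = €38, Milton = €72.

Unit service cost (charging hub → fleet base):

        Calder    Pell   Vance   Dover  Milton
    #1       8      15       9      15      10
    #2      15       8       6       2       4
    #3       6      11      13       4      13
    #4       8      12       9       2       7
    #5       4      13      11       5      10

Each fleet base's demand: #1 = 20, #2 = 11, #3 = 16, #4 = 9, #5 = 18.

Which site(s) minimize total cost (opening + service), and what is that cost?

Open Calder and Dover; minimum total cost 405.

For any fixed open set, each fleet base goes to its cheapest open site; total = fixed + service.
{Calder, Dover}: #1→Calder 8·20=160, #2→Dover 2·11=22, #3→Dover 4·16=64, #4→Dover 2·9=18, #5→Calder 4·18=72. Service 336; fixed 69; total 405.
{Calder, Vance, Dover}: #1→Calder 8·20=160, #2→Dover 2·11=22, #3→Dover 4·16=64, #4→Dover 2·9=18, #5→Calder 4·18=72. Service 336; fixed 130; total 466.
{Vance, Dover}: service 374 + fixed 99 = 473
{Calder, Pell, Vance, Dover, Milton}: #1→Calder 8·20=160, #2→Dover 2·11=22, #3→Dover 4·16=64, #4→Dover 2·9=18, #5→Calder 4·18=72. Service 336; fixed 273; total 609.
No other subset beats 405.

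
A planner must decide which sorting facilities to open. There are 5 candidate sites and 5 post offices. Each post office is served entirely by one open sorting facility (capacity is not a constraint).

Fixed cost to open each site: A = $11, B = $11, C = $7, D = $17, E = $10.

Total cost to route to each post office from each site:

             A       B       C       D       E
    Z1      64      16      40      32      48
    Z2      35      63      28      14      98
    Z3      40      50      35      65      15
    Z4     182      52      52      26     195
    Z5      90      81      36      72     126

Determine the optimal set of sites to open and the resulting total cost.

For any fixed open set, each post office goes to its cheapest open site; total = fixed + service.
{B, C, D, E}: Z1→B 16, Z2→D 14, Z3→E 15, Z4→D 26, Z5→C 36. Service 107; fixed 45; total 152.
{C, D, E}: service 123 + fixed 34 = 157
{B, C, D}: service 127 + fixed 35 = 162
{A, B, C, D, E}: service 107 + fixed 56 = 163
No other subset beats 152.

Open B, C, D and E; minimum total cost 152.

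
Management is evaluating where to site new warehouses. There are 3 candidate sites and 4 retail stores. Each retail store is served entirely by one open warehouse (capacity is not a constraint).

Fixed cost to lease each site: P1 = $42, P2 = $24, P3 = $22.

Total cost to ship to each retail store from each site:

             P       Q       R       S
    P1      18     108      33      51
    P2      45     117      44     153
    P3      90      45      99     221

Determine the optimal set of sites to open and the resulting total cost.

Open P1 and P3; minimum total cost 211.

For any fixed open set, each retail store goes to its cheapest open site; total = fixed + service.
{P1, P3}: P→P1 18, Q→P3 45, R→P1 33, S→P1 51. Service 147; fixed 64; total 211.
{P1, P2, P3}: P→P1 18, Q→P3 45, R→P1 33, S→P1 51. Service 147; fixed 88; total 235.
{P1}: service 210 + fixed 42 = 252
{P3}: service 455 + fixed 22 = 477
No other subset beats 211.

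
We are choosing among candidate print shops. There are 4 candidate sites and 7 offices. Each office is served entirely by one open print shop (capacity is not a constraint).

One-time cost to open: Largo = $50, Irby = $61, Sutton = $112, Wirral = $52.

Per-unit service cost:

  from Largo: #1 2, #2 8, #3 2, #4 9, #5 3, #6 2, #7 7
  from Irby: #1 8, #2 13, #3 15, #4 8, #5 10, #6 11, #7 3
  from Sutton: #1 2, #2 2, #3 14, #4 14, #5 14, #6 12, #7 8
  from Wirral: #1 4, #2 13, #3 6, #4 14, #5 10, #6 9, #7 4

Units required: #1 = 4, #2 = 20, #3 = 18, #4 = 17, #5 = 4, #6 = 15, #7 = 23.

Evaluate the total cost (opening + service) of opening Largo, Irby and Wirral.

Total cost: 614

Each office is assigned to its cheapest site among the open ones.
{Largo, Irby, Wirral}: #1→Largo 2·4=8, #2→Largo 8·20=160, #3→Largo 2·18=36, #4→Irby 8·17=136, #5→Largo 3·4=12, #6→Largo 2·15=30, #7→Irby 3·23=69. Service 451; fixed 163; total 614.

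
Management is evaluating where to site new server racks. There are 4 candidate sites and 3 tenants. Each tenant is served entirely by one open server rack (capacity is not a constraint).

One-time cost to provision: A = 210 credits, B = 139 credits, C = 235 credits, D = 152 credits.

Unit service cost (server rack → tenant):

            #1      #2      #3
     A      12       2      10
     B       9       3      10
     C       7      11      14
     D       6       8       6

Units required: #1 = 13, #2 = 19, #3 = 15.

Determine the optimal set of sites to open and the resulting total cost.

Open B only; minimum total cost 463.

For any fixed open set, each tenant goes to its cheapest open site; total = fixed + service.
{B}: #1→B 9·13=117, #2→B 3·19=57, #3→B 10·15=150. Service 324; fixed 139; total 463.
{D}: #1→D 6·13=78, #2→D 8·19=152, #3→D 6·15=90. Service 320; fixed 152; total 472.
{B, D}: service 225 + fixed 291 = 516
{A, B, C, D}: #1→D 6·13=78, #2→A 2·19=38, #3→D 6·15=90. Service 206; fixed 736; total 942.
No other subset beats 463.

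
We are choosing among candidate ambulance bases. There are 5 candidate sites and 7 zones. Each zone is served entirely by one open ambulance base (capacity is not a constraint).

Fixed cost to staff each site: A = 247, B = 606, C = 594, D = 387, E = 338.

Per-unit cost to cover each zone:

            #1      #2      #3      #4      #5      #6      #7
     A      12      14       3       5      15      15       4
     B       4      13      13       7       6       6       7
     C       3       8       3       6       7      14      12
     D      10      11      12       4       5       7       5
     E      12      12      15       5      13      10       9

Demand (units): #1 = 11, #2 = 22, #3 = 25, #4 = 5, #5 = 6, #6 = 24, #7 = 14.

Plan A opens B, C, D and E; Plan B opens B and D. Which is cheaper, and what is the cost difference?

Plan B is cheaper by 630.

Plan A: {B, C, D, E}: #1→C 3·11=33, #2→C 8·22=176, #3→C 3·25=75, #4→D 4·5=20, #5→D 5·6=30, #6→B 6·24=144, #7→D 5·14=70. Service 548; fixed 1925; total 2473.
Plan B: {B, D}: #1→B 4·11=44, #2→D 11·22=242, #3→D 12·25=300, #4→D 4·5=20, #5→D 5·6=30, #6→B 6·24=144, #7→D 5·14=70. Service 850; fixed 993; total 1843.
Difference: |2473 − 1843| = 630.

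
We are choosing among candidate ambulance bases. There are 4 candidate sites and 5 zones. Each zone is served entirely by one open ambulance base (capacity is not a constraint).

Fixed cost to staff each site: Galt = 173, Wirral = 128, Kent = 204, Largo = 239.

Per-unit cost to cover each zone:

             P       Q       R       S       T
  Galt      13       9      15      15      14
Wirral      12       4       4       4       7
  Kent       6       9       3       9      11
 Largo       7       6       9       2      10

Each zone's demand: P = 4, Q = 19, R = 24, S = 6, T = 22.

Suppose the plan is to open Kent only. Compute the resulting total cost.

Each zone is assigned to its cheapest site among the open ones.
{Kent}: P→Kent 6·4=24, Q→Kent 9·19=171, R→Kent 3·24=72, S→Kent 9·6=54, T→Kent 11·22=242. Service 563; fixed 204; total 767.

Total cost: 767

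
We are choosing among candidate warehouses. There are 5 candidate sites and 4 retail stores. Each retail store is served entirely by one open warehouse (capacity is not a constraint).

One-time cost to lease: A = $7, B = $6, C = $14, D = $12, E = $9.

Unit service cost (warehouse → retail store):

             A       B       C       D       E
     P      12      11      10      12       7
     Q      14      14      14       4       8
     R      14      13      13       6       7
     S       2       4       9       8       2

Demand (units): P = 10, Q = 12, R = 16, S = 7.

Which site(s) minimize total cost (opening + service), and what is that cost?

Open D and E; minimum total cost 249.

For any fixed open set, each retail store goes to its cheapest open site; total = fixed + service.
{D, E}: P→E 7·10=70, Q→D 4·12=48, R→D 6·16=96, S→E 2·7=14. Service 228; fixed 21; total 249.
{B, D, E}: service 228 + fixed 27 = 255
{A, D, E}: service 228 + fixed 28 = 256
{A, B, C, D, E}: P→E 7·10=70, Q→D 4·12=48, R→D 6·16=96, S→A 2·7=14. Service 228; fixed 48; total 276.
No other subset beats 249.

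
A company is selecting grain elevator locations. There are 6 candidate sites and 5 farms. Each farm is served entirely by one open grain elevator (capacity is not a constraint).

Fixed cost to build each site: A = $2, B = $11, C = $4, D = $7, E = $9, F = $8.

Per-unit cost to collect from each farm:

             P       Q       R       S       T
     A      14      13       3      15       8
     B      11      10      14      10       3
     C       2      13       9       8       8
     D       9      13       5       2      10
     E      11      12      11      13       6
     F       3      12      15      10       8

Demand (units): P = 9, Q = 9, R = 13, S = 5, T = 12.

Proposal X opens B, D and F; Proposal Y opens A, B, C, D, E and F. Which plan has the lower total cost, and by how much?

Proposal X: {B, D, F}: P→F 3·9=27, Q→B 10·9=90, R→D 5·13=65, S→D 2·5=10, T→B 3·12=36. Service 228; fixed 26; total 254.
Proposal Y: {A, B, C, D, E, F}: P→C 2·9=18, Q→B 10·9=90, R→A 3·13=39, S→D 2·5=10, T→B 3·12=36. Service 193; fixed 41; total 234.
Difference: |254 − 234| = 20.

Proposal Y is cheaper by 20.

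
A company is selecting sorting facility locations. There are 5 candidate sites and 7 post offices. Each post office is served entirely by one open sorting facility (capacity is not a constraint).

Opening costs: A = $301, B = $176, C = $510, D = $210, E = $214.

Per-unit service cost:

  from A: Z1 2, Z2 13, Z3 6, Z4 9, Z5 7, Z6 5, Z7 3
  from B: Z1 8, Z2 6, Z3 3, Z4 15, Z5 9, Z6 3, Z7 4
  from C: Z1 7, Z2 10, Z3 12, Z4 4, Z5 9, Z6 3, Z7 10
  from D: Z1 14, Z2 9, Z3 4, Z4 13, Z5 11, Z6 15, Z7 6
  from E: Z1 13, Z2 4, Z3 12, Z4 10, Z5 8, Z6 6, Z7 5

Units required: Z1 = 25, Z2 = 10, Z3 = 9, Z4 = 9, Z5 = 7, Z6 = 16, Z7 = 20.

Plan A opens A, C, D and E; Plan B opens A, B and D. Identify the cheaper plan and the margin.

Plan B is cheaper by 492.

Plan A: {A, C, D, E}: Z1→A 2·25=50, Z2→E 4·10=40, Z3→D 4·9=36, Z4→C 4·9=36, Z5→A 7·7=49, Z6→C 3·16=48, Z7→A 3·20=60. Service 319; fixed 1235; total 1554.
Plan B: {A, B, D}: Z1→A 2·25=50, Z2→B 6·10=60, Z3→B 3·9=27, Z4→A 9·9=81, Z5→A 7·7=49, Z6→B 3·16=48, Z7→A 3·20=60. Service 375; fixed 687; total 1062.
Difference: |1554 − 1062| = 492.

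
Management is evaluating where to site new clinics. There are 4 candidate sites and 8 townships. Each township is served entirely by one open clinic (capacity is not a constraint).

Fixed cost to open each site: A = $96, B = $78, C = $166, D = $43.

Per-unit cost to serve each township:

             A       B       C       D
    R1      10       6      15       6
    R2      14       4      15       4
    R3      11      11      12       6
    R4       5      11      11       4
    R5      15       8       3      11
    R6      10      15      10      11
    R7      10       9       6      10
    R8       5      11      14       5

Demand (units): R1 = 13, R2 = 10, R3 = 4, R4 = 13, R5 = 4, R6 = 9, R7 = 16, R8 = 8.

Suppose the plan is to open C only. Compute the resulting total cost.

Each township is assigned to its cheapest site among the open ones.
{C}: R1→C 15·13=195, R2→C 15·10=150, R3→C 12·4=48, R4→C 11·13=143, R5→C 3·4=12, R6→C 10·9=90, R7→C 6·16=96, R8→C 14·8=112. Service 846; fixed 166; total 1012.

Total cost: 1012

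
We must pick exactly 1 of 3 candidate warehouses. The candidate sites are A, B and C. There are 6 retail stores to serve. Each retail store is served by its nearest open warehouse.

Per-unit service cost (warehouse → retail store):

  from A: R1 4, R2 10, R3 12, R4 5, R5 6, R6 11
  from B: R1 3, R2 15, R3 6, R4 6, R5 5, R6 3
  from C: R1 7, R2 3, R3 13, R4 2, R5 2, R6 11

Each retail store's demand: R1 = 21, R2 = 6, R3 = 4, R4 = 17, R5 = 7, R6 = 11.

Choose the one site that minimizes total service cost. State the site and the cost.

With exactly 1 open, each retail store uses its cheapest among the chosen.
{B}: R1→B 3·21=63, R2→B 15·6=90, R3→B 6·4=24, R4→B 6·17=102, R5→B 5·7=35, R6→B 3·11=33. Service cost 347.
{C}: service cost 386
{A}: service cost 440
Among all 3 size-1 choices, {B} is lowest.

Choose B only; total service cost 347.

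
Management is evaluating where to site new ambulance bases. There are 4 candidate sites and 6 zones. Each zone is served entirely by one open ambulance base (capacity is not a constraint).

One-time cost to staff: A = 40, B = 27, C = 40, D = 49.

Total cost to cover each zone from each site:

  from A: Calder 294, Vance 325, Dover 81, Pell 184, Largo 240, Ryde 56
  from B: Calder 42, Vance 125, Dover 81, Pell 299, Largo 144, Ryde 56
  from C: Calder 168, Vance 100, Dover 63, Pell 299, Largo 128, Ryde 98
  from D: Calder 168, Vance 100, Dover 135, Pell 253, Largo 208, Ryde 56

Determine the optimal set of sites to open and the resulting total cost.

For any fixed open set, each zone goes to its cheapest open site; total = fixed + service.
{A, B, C}: Calder→B 42, Vance→C 100, Dover→C 63, Pell→A 184, Largo→C 128, Ryde→A 56. Service 573; fixed 107; total 680.
{A, B}: service 632 + fixed 67 = 699
{A, B, D}: Calder→B 42, Vance→D 100, Dover→A 81, Pell→A 184, Largo→B 144, Ryde→A 56. Service 607; fixed 116; total 723.
{A, B, C, D}: service 573 + fixed 156 = 729
No other subset beats 680.

Open A, B and C; minimum total cost 680.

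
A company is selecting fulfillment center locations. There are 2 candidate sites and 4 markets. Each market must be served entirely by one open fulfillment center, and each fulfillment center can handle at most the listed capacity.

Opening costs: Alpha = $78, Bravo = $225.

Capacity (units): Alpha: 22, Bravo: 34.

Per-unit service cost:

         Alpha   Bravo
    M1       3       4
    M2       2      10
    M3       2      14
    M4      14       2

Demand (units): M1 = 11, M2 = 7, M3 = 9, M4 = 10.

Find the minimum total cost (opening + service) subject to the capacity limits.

Open {Alpha, Bravo}: M1→Bravo 4·11=44, M2→Alpha 2·7=14, M3→Alpha 2·9=18, M4→Bravo 2·10=20.
Loads: Alpha carries 16/22, Bravo carries 21/34. Service 96; fixed 303; total 399.
Next best feasible plan costs 444.

Minimum total cost: 399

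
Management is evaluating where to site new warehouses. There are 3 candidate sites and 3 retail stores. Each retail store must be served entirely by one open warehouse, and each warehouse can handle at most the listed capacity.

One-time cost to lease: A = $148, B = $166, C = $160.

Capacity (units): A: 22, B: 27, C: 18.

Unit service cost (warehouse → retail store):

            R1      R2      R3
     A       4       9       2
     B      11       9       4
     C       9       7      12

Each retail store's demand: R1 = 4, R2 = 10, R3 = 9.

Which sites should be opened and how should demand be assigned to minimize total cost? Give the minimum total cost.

Minimum total cost: 336

Open {B}: R1→B 11·4=44, R2→B 9·10=90, R3→B 4·9=36.
Loads: B carries 23/27. Service 170; fixed 166; total 336.
Next best feasible plan costs 412.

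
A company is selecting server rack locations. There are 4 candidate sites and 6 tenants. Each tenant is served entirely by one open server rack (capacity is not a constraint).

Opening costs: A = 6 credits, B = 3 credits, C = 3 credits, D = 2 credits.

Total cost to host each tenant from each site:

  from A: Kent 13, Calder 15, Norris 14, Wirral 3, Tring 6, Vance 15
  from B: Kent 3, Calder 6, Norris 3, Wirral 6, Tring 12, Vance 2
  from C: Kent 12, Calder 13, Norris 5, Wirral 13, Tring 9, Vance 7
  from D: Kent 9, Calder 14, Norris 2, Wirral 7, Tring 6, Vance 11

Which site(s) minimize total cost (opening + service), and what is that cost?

Open B and D; minimum total cost 30.

For any fixed open set, each tenant goes to its cheapest open site; total = fixed + service.
{B, D}: Kent→B 3, Calder→B 6, Norris→D 2, Wirral→B 6, Tring→D 6, Vance→B 2. Service 25; fixed 5; total 30.
{A, B}: service 23 + fixed 9 = 32
{A, B, D}: Kent→B 3, Calder→B 6, Norris→D 2, Wirral→A 3, Tring→A 6, Vance→B 2. Service 22; fixed 11; total 33.
{A, B, C, D}: service 22 + fixed 14 = 36
No other subset beats 30.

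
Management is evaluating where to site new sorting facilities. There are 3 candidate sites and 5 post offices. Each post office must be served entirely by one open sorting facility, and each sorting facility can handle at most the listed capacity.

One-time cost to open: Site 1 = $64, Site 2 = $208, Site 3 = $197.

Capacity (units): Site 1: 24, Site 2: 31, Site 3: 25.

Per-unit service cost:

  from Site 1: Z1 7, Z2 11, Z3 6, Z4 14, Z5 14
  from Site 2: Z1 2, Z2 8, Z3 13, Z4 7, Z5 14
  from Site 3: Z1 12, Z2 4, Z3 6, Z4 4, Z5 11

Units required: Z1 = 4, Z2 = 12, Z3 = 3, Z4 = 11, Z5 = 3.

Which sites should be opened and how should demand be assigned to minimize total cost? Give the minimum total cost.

Minimum total cost: 441

Open {Site 1, Site 3}: Z1→Site 1 7·4=28, Z2→Site 3 4·12=48, Z3→Site 1 6·3=18, Z4→Site 3 4·11=44, Z5→Site 1 14·3=42.
Loads: Site 1 carries 10/24, Site 3 carries 23/25. Service 180; fixed 261; total 441.
Next best feasible plan costs 513.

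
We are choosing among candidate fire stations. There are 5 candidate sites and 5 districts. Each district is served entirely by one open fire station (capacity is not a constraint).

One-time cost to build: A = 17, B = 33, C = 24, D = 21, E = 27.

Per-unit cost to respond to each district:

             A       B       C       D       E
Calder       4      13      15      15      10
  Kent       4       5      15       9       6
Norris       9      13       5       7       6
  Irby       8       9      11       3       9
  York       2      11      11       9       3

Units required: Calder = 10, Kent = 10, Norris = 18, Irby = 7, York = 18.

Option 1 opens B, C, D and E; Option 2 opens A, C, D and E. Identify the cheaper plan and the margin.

Option 1: {B, C, D, E}: Calder→E 10·10=100, Kent→B 5·10=50, Norris→C 5·18=90, Irby→D 3·7=21, York→E 3·18=54. Service 315; fixed 105; total 420.
Option 2: {A, C, D, E}: Calder→A 4·10=40, Kent→A 4·10=40, Norris→C 5·18=90, Irby→D 3·7=21, York→A 2·18=36. Service 227; fixed 89; total 316.
Difference: |420 − 316| = 104.

Option 2 is cheaper by 104.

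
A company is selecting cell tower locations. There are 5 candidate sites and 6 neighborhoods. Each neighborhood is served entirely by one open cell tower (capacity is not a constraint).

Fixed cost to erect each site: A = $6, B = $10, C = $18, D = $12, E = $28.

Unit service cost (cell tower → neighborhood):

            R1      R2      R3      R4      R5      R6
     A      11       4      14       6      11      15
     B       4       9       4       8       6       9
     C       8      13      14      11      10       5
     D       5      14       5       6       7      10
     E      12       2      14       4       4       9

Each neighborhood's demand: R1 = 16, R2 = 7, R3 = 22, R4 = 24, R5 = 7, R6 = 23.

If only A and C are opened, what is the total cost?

Total cost: 817

Each neighborhood is assigned to its cheapest site among the open ones.
{A, C}: R1→C 8·16=128, R2→A 4·7=28, R3→A 14·22=308, R4→A 6·24=144, R5→C 10·7=70, R6→C 5·23=115. Service 793; fixed 24; total 817.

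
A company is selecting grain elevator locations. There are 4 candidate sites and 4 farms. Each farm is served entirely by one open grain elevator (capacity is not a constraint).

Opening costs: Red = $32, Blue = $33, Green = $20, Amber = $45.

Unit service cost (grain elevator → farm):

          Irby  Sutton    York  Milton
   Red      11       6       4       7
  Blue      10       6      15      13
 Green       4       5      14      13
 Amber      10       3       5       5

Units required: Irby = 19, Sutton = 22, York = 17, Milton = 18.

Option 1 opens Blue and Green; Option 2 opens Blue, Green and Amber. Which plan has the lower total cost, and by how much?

Option 1: {Blue, Green}: Irby→Green 4·19=76, Sutton→Green 5·22=110, York→Green 14·17=238, Milton→Blue 13·18=234. Service 658; fixed 53; total 711.
Option 2: {Blue, Green, Amber}: Irby→Green 4·19=76, Sutton→Amber 3·22=66, York→Amber 5·17=85, Milton→Amber 5·18=90. Service 317; fixed 98; total 415.
Difference: |711 − 415| = 296.

Option 2 is cheaper by 296.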